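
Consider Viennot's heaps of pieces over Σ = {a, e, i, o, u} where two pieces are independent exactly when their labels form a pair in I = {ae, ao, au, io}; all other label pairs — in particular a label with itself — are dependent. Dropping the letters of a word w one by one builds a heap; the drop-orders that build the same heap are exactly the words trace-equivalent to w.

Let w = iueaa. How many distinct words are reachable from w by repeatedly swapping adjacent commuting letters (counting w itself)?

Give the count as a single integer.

0(i) covers ∅
1(u) covers 0:i
2(e) covers 1:u
3(a) covers 0:i
4(a) covers 3:a
floor of heap: 0:i
completions by unplaced set U, small U first (add the entries for U minus each lowest piece of U):
  |U|=1: {2}:1  {4}:1
  |U|=2: {1,2}:1  {2,4}:2  {3,4}:1
  |U|=3: {1,2,4}:3  {2,3,4}:3
  start at 0(i): 6

6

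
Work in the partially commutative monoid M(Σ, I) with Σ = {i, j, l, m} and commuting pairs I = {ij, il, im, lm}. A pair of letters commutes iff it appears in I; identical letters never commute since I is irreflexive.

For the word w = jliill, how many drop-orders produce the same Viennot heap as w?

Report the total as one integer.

piece 0:j — minimal
piece 1:l rests on {0:j}
piece 2:i — minimal
piece 3:i rests on {2:i}
piece 4:l rests on {1:l}
piece 5:l rests on {4:l}
minimal pieces: {0:j, 2:i}
ways to finish when only these pieces remain (= sum over removing one remaining piece with nothing left below it):
  1 left: {3}→1  {5}→1
  2 left: {2,3}→1  {3,5}→2  {4,5}→1
  3 left: {1,4,5}→1  {2,3,5}→3  {3,4,5}→3
  4 left: {0,1,4,5}→1  {1,3,4,5}→4  {2,3,4,5}→6
  placing 0:j first → 10 extensions
  placing 2:i first → 5 extensions
total linear extensions = 15

15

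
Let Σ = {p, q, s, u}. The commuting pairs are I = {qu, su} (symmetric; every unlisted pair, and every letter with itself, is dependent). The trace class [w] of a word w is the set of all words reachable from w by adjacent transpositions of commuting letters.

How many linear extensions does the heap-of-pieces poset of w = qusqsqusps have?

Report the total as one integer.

28

#0=q has no predecessor
#1=u has no predecessor
#2=s depends on [0:q]
#3=q depends on [2:s]
#4=s depends on [3:q]
#5=q depends on [4:s]
#6=u depends on [1:u]
#7=s depends on [5:q]
#8=p depends on [6:u, 7:s]
#9=s depends on [8:p]
sources: [0:q, 1:u]
N(rest) = Σ N(rest − s) over sources s of rest; N(one piece) = 1:
  size 1 → [9]=1
  size 2 → [8,9]=1
  size 3 → [6,8,9]=1  [7,8,9]=1
  size 4 → [1,6,8,9]=1  [5,7,8,9]=1  [6,7,8,9]=2
  size 5 → [1,6,7,8,9]=3  [4,5,7,8,9]=1  [5,6,7,8,9]=3
  size 6 → [1,5,6,7,8,9]=6  [3,4,5,7,8,9]=1  [4,5,6,7,8,9]=4
  size 7 → [1,4,5,6,7,8,9]=10  [2,3,4,5,7,8,9]=1  [3,4,5,6,7,8,9]=5
  size 8 → [0,2,3,4,5,7,8,9]=1  [1,3,4,5,6,7,8,9]=15  [2,3,4,5,6,7,8,9]=6
  first=0(q) contributes 21
  first=1(u) contributes 7
|[w]| = 28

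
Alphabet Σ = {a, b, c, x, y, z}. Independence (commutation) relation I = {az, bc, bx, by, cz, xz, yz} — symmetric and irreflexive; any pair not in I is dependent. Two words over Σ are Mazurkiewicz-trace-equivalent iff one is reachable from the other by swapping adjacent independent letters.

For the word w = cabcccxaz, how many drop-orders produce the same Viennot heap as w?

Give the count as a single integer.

#0=c has no predecessor
#1=a depends on [0:c]
#2=b depends on [1:a]
#3=c depends on [1:a]
#4=c depends on [3:c]
#5=c depends on [4:c]
#6=x depends on [5:c]
#7=a depends on [2:b, 6:x]
#8=z depends on [2:b]
sources: [0:c]
N(rest) = Σ N(rest − s) over sources s of rest; N(one piece) = 1:
  size 1 → [7]=1  [8]=1
  size 2 → [6,7]=1  [7,8]=2
  size 3 → [2,7,8]=2  [5,6,7]=1  [6,7,8]=3
  size 4 → [2,6,7,8]=5  [4,5,6,7]=1  [5,6,7,8]=4
  size 5 → [2,5,6,7,8]=9  [3,4,5,6,7]=1  [4,5,6,7,8]=5
  size 6 → [2,4,5,6,7,8]=14  [3,4,5,6,7,8]=6
  size 7 → [2,3,4,5,6,7,8]=20
  first=0(c) contributes 20

20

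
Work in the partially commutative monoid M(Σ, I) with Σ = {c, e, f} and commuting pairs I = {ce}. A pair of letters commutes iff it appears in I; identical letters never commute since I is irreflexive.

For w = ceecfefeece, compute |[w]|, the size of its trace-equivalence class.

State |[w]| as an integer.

24

drop 0:c onto floor
drop 1:e onto floor
drop 2:e onto {1:e}
drop 3:c onto {0:c}
drop 4:f onto {2:e, 3:c}
drop 5:e onto {4:f}
drop 6:f onto {5:e}
drop 7:e onto {6:f}
drop 8:e onto {7:e}
drop 9:c onto {6:f}
drop 10:e onto {8:e}
ground layer = {0:c, 1:e}
drop-orders for the pieces not yet dropped (sum over which currently-grounded one goes next):
  1 to go: {9} 1  {10} 1
  2 to go: {8,10} 1  {9,10} 2
  3 to go: {7,8,10} 1  {8,9,10} 3
  4 to go: {7,8,9,10} 4
  5 to go: {6,7,8,9,10} 4
  6 to go: {5,6,7,8,9,10} 4
  7 to go: {4,5,6,7,8,9,10} 4
  8 to go: {2,4,5,6,7,8,9,10} 4  {3,4,5,6,7,8,9,10} 4
  9 to go: {0,3,4,5,6,7,8,9,10} 4  {1,2,4,5,6,7,8,9,10} 4  {2,3,4,5,6,7,8,9,10} 8
  if 0:c drops first: 12 orders
  if 1:e drops first: 12 orders
heap linearizations: 24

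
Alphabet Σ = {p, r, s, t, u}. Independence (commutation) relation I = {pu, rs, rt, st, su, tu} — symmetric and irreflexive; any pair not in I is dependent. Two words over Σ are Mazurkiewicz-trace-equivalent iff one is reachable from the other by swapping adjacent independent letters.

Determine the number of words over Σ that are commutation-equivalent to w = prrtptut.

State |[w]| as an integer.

0(p) covers ∅
1(r) covers 0:p
2(r) covers 1:r
3(t) covers 0:p
4(p) covers 2:r, 3:t
5(t) covers 4:p
6(u) covers 2:r
7(t) covers 5:t
floor of heap: 0:p
completions by unplaced set U, small U first (add the entries for U minus each lowest piece of U):
  |U|=1: {6}:1  {7}:1
  |U|=2: {5,7}:1  {6,7}:2
  |U|=3: {4,5,7}:1  {5,6,7}:3
  |U|=4: {3,4,5,7}:1  {4,5,6,7}:4
  |U|=5: {2,4,5,6,7}:4  {3,4,5,6,7}:5
  |U|=6: {1,2,4,5,6,7}:4  {2,3,4,5,6,7}:9
  start at 0(p): 13

13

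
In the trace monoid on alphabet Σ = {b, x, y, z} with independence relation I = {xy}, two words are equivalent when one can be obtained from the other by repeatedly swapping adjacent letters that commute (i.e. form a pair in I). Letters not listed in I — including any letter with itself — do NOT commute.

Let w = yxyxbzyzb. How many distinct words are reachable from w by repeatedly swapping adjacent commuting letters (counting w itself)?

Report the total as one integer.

piece 0:y — minimal
piece 1:x — minimal
piece 2:y rests on {0:y}
piece 3:x rests on {1:x}
piece 4:b rests on {2:y, 3:x}
piece 5:z rests on {4:b}
piece 6:y rests on {5:z}
piece 7:z rests on {6:y}
piece 8:b rests on {7:z}
minimal pieces: {0:y, 1:x}
ways to finish when only these pieces remain (= sum over removing one remaining piece with nothing left below it):
  1 left: {8}→1
  2 left: {7,8}→1
  3 left: {6,7,8}→1
  4 left: {5,6,7,8}→1
  5 left: {4,5,6,7,8}→1
  6 left: {2,4,5,6,7,8}→1  {3,4,5,6,7,8}→1
  7 left: {0,2,4,5,6,7,8}→1  {1,3,4,5,6,7,8}→1  {2,3,4,5,6,7,8}→2
  placing 0:y first → 3 extensions
  placing 1:x first → 3 extensions
total linear extensions = 6

6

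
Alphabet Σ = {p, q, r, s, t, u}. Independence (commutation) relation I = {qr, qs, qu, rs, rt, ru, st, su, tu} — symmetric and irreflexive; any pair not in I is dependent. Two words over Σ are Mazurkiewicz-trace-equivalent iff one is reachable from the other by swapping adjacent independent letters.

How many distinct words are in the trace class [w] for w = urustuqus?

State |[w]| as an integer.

3780

piece 0:u — minimal
piece 1:r — minimal
piece 2:u rests on {0:u}
piece 3:s — minimal
piece 4:t — minimal
piece 5:u rests on {2:u}
piece 6:q rests on {4:t}
piece 7:u rests on {5:u}
piece 8:s rests on {3:s}
minimal pieces: {0:u, 1:r, 3:s, 4:t}
ways to finish when only these pieces remain (= sum over removing one remaining piece with nothing left below it):
  1 left: {1}→1  {6}→1  {7}→1  {8}→1
  2 left: {1,6}→2  {1,7}→2  {1,8}→2  {3,8}→1  {4,6}→1  {5,7}→1  {6,7}→2  {6,8}→2  {7,8}→2
  3 left: {1,3,8}→3  {1,4,6}→3  {1,5,7}→3  {1,6,7}→6  {1,6,8}→6  {1,7,8}→6  {2,5,7}→1  {3,6,8}→3  {3,7,8}→3  {4,6,7}→3  {4,6,8}→3  {5,6,7}→3  {5,7,8}→3  {6,7,8}→6
  4 left: {0,2,5,7}→1  {1,2,5,7}→4  {1,3,6,8}→12  {1,3,7,8}→12  {1,4,6,7}→12  {1,4,6,8}→12  {1,5,6,7}→12  {1,5,7,8}→12  {1,6,7,8}→24  {2,5,6,7}→4  {2,5,7,8}→4  {3,4,6,8}→6  {3,5,7,8}→6  {3,6,7,8}→12  {4,5,6,7}→6  {4,6,7,8}→12  {5,6,7,8}→12
  5 left: {0,1,2,5,7}→5  {0,2,5,6,7}→5  {0,2,5,7,8}→5  {1,2,5,6,7}→20  {1,2,5,7,8}→20  {1,3,4,6,8}→30  {1,3,5,7,8}→30  {1,3,6,7,8}→60  {1,4,5,6,7}→30  {1,4,6,7,8}→60  {1,5,6,7,8}→60  {2,3,5,7,8}→10  {2,4,5,6,7}→10  {2,5,6,7,8}→20  {3,4,6,7,8}→30  {3,5,6,7,8}→30  {4,5,6,7,8}→30
  6 left: {0,1,2,5,6,7}→30  {0,1,2,5,7,8}→30  {0,2,3,5,7,8}→15  {0,2,4,5,6,7}→15  {0,2,5,6,7,8}→30  {1,2,3,5,7,8}→60  {1,2,4,5,6,7}→60  {1,2,5,6,7,8}→120  {1,3,4,6,7,8}→180  {1,3,5,6,7,8}→180  {1,4,5,6,7,8}→180  {2,3,5,6,7,8}→60  {2,4,5,6,7,8}→60  {3,4,5,6,7,8}→90
  7 left: {0,1,2,3,5,7,8}→105  {0,1,2,4,5,6,7}→105  {0,1,2,5,6,7,8}→210  {0,2,3,5,6,7,8}→105  {0,2,4,5,6,7,8}→105  {1,2,3,5,6,7,8}→420  {1,2,4,5,6,7,8}→420  {1,3,4,5,6,7,8}→630  {2,3,4,5,6,7,8}→210
  placing 0:u first → 1680 extensions
  placing 1:r first → 420 extensions
  placing 3:s first → 840 extensions
  placing 4:t first → 840 extensions
total linear extensions = 3780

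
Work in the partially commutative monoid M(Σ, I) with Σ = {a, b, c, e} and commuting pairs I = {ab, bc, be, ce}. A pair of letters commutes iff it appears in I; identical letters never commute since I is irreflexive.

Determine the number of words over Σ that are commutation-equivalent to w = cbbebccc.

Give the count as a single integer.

280

piece 0:c — minimal
piece 1:b — minimal
piece 2:b rests on {1:b}
piece 3:e — minimal
piece 4:b rests on {2:b}
piece 5:c rests on {0:c}
piece 6:c rests on {5:c}
piece 7:c rests on {6:c}
minimal pieces: {0:c, 1:b, 3:e}
ways to finish when only these pieces remain (= sum over removing one remaining piece with nothing left below it):
  1 left: {3}→1  {4}→1  {7}→1
  2 left: {2,4}→1  {3,4}→2  {3,7}→2  {4,7}→2  {6,7}→1
  3 left: {1,2,4}→1  {2,3,4}→3  {2,4,7}→3  {3,4,7}→6  {3,6,7}→3  {4,6,7}→3  {5,6,7}→1
  4 left: {0,5,6,7}→1  {1,2,3,4}→4  {1,2,4,7}→4  {2,3,4,7}→12  {2,4,6,7}→6  {3,4,6,7}→12  {3,5,6,7}→4  {4,5,6,7}→4
  5 left: {0,3,5,6,7}→5  {0,4,5,6,7}→5  {1,2,3,4,7}→20  {1,2,4,6,7}→10  {2,3,4,6,7}→30  {2,4,5,6,7}→10  {3,4,5,6,7}→20
  6 left: {0,2,4,5,6,7}→15  {0,3,4,5,6,7}→30  {1,2,3,4,6,7}→60  {1,2,4,5,6,7}→20  {2,3,4,5,6,7}→60
  placing 0:c first → 140 extensions
  placing 1:b first → 105 extensions
  placing 3:e first → 35 extensions
total linear extensions = 280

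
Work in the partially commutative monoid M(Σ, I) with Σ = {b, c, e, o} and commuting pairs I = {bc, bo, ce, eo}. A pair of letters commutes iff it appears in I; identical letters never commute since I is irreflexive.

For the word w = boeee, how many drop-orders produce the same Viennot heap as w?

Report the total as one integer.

5

0(b) covers ∅
1(o) covers ∅
2(e) covers 0:b
3(e) covers 2:e
4(e) covers 3:e
floor of heap: 0:b, 1:o
completions by unplaced set U, small U first (add the entries for U minus each lowest piece of U):
  |U|=1: {1}:1  {4}:1
  |U|=2: {1,4}:2  {3,4}:1
  |U|=3: {1,3,4}:3  {2,3,4}:1
  start at 0(b): 4
  start at 1(o): 1
sum over floor = 5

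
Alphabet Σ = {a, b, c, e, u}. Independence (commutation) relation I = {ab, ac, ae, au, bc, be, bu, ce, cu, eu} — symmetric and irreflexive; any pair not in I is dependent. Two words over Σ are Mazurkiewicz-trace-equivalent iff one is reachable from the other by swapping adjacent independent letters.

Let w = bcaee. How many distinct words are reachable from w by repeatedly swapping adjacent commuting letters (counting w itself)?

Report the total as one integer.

piece 0:b — minimal
piece 1:c — minimal
piece 2:a — minimal
piece 3:e — minimal
piece 4:e rests on {3:e}
minimal pieces: {0:b, 1:c, 2:a, 3:e}
ways to finish when only these pieces remain (= sum over removing one remaining piece with nothing left below it):
  1 left: {0}→1  {1}→1  {2}→1  {4}→1
  2 left: {0,1}→2  {0,2}→2  {0,4}→2  {1,2}→2  {1,4}→2  {2,4}→2  {3,4}→1
  3 left: {0,1,2}→6  {0,1,4}→6  {0,2,4}→6  {0,3,4}→3  {1,2,4}→6  {1,3,4}→3  {2,3,4}→3
  placing 0:b first → 12 extensions
  placing 1:c first → 12 extensions
  placing 2:a first → 12 extensions
  placing 3:e first → 24 extensions
total linear extensions = 60

60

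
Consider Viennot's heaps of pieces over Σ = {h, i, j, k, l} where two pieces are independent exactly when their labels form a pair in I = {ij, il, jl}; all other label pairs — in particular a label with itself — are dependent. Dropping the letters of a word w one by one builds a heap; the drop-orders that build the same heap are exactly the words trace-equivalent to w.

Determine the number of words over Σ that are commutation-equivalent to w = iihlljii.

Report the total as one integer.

#0=i has no predecessor
#1=i depends on [0:i]
#2=h depends on [1:i]
#3=l depends on [2:h]
#4=l depends on [3:l]
#5=j depends on [2:h]
#6=i depends on [2:h]
#7=i depends on [6:i]
sources: [0:i]
N(rest) = Σ N(rest − s) over sources s of rest; N(one piece) = 1:
  size 1 → [4]=1  [5]=1  [7]=1
  size 2 → [3,4]=1  [4,5]=2  [4,7]=2  [5,7]=2  [6,7]=1
  size 3 → [3,4,5]=3  [3,4,7]=3  [4,5,7]=6  [4,6,7]=3  [5,6,7]=3
  size 4 → [3,4,5,7]=12  [3,4,6,7]=6  [4,5,6,7]=12
  size 5 → [3,4,5,6,7]=30
  size 6 → [2,3,4,5,6,7]=30
  first=0(i) contributes 30

30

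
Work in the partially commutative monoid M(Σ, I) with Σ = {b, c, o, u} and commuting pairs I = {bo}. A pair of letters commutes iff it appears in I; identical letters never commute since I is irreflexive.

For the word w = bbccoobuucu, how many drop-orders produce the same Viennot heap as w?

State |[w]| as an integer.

3

0(b) covers ∅
1(b) covers 0:b
2(c) covers 1:b
3(c) covers 2:c
4(o) covers 3:c
5(o) covers 4:o
6(b) covers 3:c
7(u) covers 5:o, 6:b
8(u) covers 7:u
9(c) covers 8:u
10(u) covers 9:c
floor of heap: 0:b
completions by unplaced set U, small U first (add the entries for U minus each lowest piece of U):
  |U|=1: {10}:1
  |U|=2: {9,10}:1
  |U|=3: {8,9,10}:1
  |U|=4: {7,8,9,10}:1
  |U|=5: {5,7,8,9,10}:1  {6,7,8,9,10}:1
  |U|=6: {4,5,7,8,9,10}:1  {5,6,7,8,9,10}:2
  |U|=7: {4,5,6,7,8,9,10}:3
  |U|=8: {3,4,5,6,7,8,9,10}:3
  |U|=9: {2,3,4,5,6,7,8,9,10}:3
  start at 0(b): 3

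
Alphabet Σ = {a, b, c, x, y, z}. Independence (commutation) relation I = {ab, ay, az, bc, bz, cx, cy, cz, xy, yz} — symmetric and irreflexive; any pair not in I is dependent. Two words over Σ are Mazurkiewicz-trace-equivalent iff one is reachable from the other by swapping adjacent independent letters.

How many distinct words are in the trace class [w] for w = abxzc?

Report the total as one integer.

7

drop 0:a onto floor
drop 1:b onto floor
drop 2:x onto {0:a, 1:b}
drop 3:z onto {2:x}
drop 4:c onto {0:a}
ground layer = {0:a, 1:b}
drop-orders for the pieces not yet dropped (sum over which currently-grounded one goes next):
  1 to go: {3} 1  {4} 1
  2 to go: {2,3} 1  {3,4} 2
  3 to go: {1,2,3} 1  {2,3,4} 3
  if 0:a drops first: 4 orders
  if 1:b drops first: 3 orders
heap linearizations: 7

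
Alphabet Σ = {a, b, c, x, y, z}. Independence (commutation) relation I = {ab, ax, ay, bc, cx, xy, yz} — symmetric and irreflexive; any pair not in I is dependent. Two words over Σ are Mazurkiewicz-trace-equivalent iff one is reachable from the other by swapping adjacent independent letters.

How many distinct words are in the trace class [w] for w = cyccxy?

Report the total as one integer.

#0=c has no predecessor
#1=y depends on [0:c]
#2=c depends on [1:y]
#3=c depends on [2:c]
#4=x has no predecessor
#5=y depends on [3:c]
sources: [0:c, 4:x]
N(rest) = Σ N(rest − s) over sources s of rest; N(one piece) = 1:
  size 1 → [4]=1  [5]=1
  size 2 → [3,5]=1  [4,5]=2
  size 3 → [2,3,5]=1  [3,4,5]=3
  size 4 → [1,2,3,5]=1  [2,3,4,5]=4
  first=0(c) contributes 5
  first=4(x) contributes 1
|[w]| = 6

6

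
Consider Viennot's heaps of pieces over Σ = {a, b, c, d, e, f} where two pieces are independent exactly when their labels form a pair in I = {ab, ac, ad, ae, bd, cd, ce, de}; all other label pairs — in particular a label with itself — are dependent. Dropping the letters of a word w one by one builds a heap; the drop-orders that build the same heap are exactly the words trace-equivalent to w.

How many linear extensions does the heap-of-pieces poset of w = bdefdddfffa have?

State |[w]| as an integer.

0(b) covers ∅
1(d) covers ∅
2(e) covers 0:b
3(f) covers 1:d, 2:e
4(d) covers 3:f
5(d) covers 4:d
6(d) covers 5:d
7(f) covers 6:d
8(f) covers 7:f
9(f) covers 8:f
10(a) covers 9:f
floor of heap: 0:b, 1:d
completions by unplaced set U, small U first (add the entries for U minus each lowest piece of U):
  |U|=1: {10}:1
  |U|=2: {9,10}:1
  |U|=3: {8,9,10}:1
  |U|=4: {7,8,9,10}:1
  |U|=5: {6,7,8,9,10}:1
  |U|=6: {5,6,7,8,9,10}:1
  |U|=7: {4,5,6,7,8,9,10}:1
  |U|=8: {3,4,5,6,7,8,9,10}:1
  |U|=9: {1,3,4,5,6,7,8,9,10}:1  {2,3,4,5,6,7,8,9,10}:1
  start at 0(b): 2
  start at 1(d): 1
sum over floor = 3

3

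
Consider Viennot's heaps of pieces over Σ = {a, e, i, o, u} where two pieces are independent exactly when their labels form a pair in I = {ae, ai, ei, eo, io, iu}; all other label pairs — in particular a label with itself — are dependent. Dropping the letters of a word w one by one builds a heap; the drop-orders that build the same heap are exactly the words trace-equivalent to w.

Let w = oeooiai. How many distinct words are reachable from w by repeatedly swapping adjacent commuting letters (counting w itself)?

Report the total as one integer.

drop 0:o onto floor
drop 1:e onto floor
drop 2:o onto {0:o}
drop 3:o onto {2:o}
drop 4:i onto floor
drop 5:a onto {3:o}
drop 6:i onto {4:i}
ground layer = {0:o, 1:e, 4:i}
drop-orders for the pieces not yet dropped (sum over which currently-grounded one goes next):
  1 to go: {1} 1  {5} 1  {6} 1
  2 to go: {1,5} 2  {1,6} 2  {3,5} 1  {4,6} 1  {5,6} 2
  3 to go: {1,3,5} 3  {1,4,6} 3  {1,5,6} 6  {2,3,5} 1  {3,5,6} 3  {4,5,6} 3
  4 to go: {0,2,3,5} 1  {1,2,3,5} 4  {1,3,5,6} 12  {1,4,5,6} 12  {2,3,5,6} 4  {3,4,5,6} 6
  5 to go: {0,1,2,3,5} 5  {0,2,3,5,6} 5  {1,2,3,5,6} 20  {1,3,4,5,6} 30  {2,3,4,5,6} 10
  if 0:o drops first: 60 orders
  if 1:e drops first: 15 orders
  if 4:i drops first: 30 orders
heap linearizations: 105

105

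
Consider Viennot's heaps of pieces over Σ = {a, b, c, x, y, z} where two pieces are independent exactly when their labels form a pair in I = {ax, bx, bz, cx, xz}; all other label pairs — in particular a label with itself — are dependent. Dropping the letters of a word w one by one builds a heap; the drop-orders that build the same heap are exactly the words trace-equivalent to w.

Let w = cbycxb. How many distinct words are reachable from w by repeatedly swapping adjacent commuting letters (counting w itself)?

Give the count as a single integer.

piece 0:c — minimal
piece 1:b rests on {0:c}
piece 2:y rests on {1:b}
piece 3:c rests on {2:y}
piece 4:x rests on {2:y}
piece 5:b rests on {3:c}
minimal pieces: {0:c}
ways to finish when only these pieces remain (= sum over removing one remaining piece with nothing left below it):
  1 left: {4}→1  {5}→1
  2 left: {3,5}→1  {4,5}→2
  3 left: {3,4,5}→3
  4 left: {2,3,4,5}→3
  placing 0:c first → 3 extensions

3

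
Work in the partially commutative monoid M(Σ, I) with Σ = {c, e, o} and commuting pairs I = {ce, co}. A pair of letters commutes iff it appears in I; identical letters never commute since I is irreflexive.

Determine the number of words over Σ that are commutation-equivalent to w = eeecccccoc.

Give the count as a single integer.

drop 0:e onto floor
drop 1:e onto {0:e}
drop 2:e onto {1:e}
drop 3:c onto floor
drop 4:c onto {3:c}
drop 5:c onto {4:c}
drop 6:c onto {5:c}
drop 7:c onto {6:c}
drop 8:o onto {2:e}
drop 9:c onto {7:c}
ground layer = {0:e, 3:c}
drop-orders for the pieces not yet dropped (sum over which currently-grounded one goes next):
  1 to go: {8} 1  {9} 1
  2 to go: {2,8} 1  {7,9} 1  {8,9} 2
  3 to go: {1,2,8} 1  {2,8,9} 3  {6,7,9} 1  {7,8,9} 3
  4 to go: {0,1,2,8} 1  {1,2,8,9} 4  {2,7,8,9} 6  {5,6,7,9} 1  {6,7,8,9} 4
  5 to go: {0,1,2,8,9} 5  {1,2,7,8,9} 10  {2,6,7,8,9} 10  {4,5,6,7,9} 1  {5,6,7,8,9} 5
  6 to go: {0,1,2,7,8,9} 15  {1,2,6,7,8,9} 20  {2,5,6,7,8,9} 15  {3,4,5,6,7,9} 1  {4,5,6,7,8,9} 6
  7 to go: {0,1,2,6,7,8,9} 35  {1,2,5,6,7,8,9} 35  {2,4,5,6,7,8,9} 21  {3,4,5,6,7,8,9} 7
  8 to go: {0,1,2,5,6,7,8,9} 70  {1,2,4,5,6,7,8,9} 56  {2,3,4,5,6,7,8,9} 28
  if 0:e drops first: 84 orders
  if 3:c drops first: 126 orders
heap linearizations: 210

210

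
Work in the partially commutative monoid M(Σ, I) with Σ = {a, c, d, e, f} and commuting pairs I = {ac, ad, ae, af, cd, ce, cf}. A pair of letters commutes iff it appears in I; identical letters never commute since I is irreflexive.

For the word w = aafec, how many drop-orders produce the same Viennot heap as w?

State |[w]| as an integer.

30

#0=a has no predecessor
#1=a depends on [0:a]
#2=f has no predecessor
#3=e depends on [2:f]
#4=c has no predecessor
sources: [0:a, 2:f, 4:c]
N(rest) = Σ N(rest − s) over sources s of rest; N(one piece) = 1:
  size 1 → [1]=1  [3]=1  [4]=1
  size 2 → [0,1]=1  [1,3]=2  [1,4]=2  [2,3]=1  [3,4]=2
  size 3 → [0,1,3]=3  [0,1,4]=3  [1,2,3]=3  [1,3,4]=6  [2,3,4]=3
  first=0(a) contributes 12
  first=2(f) contributes 12
  first=4(c) contributes 6
|[w]| = 30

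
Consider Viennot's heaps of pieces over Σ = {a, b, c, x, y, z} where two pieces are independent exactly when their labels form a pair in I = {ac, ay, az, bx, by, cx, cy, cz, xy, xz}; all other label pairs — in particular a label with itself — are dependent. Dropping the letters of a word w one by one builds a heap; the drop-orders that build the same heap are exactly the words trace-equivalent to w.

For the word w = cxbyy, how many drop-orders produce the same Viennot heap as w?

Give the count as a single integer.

0(c) covers ∅
1(x) covers ∅
2(b) covers 0:c
3(y) covers ∅
4(y) covers 3:y
floor of heap: 0:c, 1:x, 3:y
completions by unplaced set U, small U first (add the entries for U minus each lowest piece of U):
  |U|=1: {1}:1  {2}:1  {4}:1
  |U|=2: {0,2}:1  {1,2}:2  {1,4}:2  {2,4}:2  {3,4}:1
  |U|=3: {0,1,2}:3  {0,2,4}:3  {1,2,4}:6  {1,3,4}:3  {2,3,4}:3
  start at 0(c): 12
  start at 1(x): 6
  start at 3(y): 12
sum over floor = 30

30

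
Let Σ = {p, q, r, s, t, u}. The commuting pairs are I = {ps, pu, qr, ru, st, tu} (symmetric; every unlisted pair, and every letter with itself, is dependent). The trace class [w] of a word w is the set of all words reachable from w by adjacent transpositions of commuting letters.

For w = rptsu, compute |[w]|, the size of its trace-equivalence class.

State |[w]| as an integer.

#0=r has no predecessor
#1=p depends on [0:r]
#2=t depends on [1:p]
#3=s depends on [0:r]
#4=u depends on [3:s]
sources: [0:r]
N(rest) = Σ N(rest − s) over sources s of rest; N(one piece) = 1:
  size 1 → [2]=1  [4]=1
  size 2 → [1,2]=1  [2,4]=2  [3,4]=1
  size 3 → [1,2,4]=3  [2,3,4]=3
  first=0(r) contributes 6

6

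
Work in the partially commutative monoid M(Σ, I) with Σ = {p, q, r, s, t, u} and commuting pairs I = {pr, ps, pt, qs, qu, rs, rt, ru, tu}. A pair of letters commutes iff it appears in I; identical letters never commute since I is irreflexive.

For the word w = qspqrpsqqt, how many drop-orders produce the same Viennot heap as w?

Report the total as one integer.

72

piece 0:q — minimal
piece 1:s — minimal
piece 2:p rests on {0:q}
piece 3:q rests on {2:p}
piece 4:r rests on {3:q}
piece 5:p rests on {3:q}
piece 6:s rests on {1:s}
piece 7:q rests on {4:r, 5:p}
piece 8:q rests on {7:q}
piece 9:t rests on {6:s, 8:q}
minimal pieces: {0:q, 1:s}
ways to finish when only these pieces remain (= sum over removing one remaining piece with nothing left below it):
  1 left: {9}→1
  2 left: {6,9}→1  {8,9}→1
  3 left: {1,6,9}→1  {6,8,9}→2  {7,8,9}→1
  4 left: {1,6,8,9}→3  {4,7,8,9}→1  {5,7,8,9}→1  {6,7,8,9}→3
  5 left: {1,6,7,8,9}→6  {4,5,7,8,9}→2  {4,6,7,8,9}→4  {5,6,7,8,9}→4
  6 left: {1,4,6,7,8,9}→10  {1,5,6,7,8,9}→10  {3,4,5,7,8,9}→2  {4,5,6,7,8,9}→10
  7 left: {1,4,5,6,7,8,9}→30  {2,3,4,5,7,8,9}→2  {3,4,5,6,7,8,9}→12
  8 left: {0,2,3,4,5,7,8,9}→2  {1,3,4,5,6,7,8,9}→42  {2,3,4,5,6,7,8,9}→14
  placing 0:q first → 56 extensions
  placing 1:s first → 16 extensions
total linear extensions = 72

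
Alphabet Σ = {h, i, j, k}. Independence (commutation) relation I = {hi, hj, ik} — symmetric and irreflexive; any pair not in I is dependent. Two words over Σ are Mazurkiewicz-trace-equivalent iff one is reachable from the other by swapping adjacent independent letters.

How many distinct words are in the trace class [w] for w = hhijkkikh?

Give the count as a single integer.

#0=h has no predecessor
#1=h depends on [0:h]
#2=i has no predecessor
#3=j depends on [2:i]
#4=k depends on [1:h, 3:j]
#5=k depends on [4:k]
#6=i depends on [3:j]
#7=k depends on [5:k]
#8=h depends on [7:k]
sources: [0:h, 2:i]
N(rest) = Σ N(rest − s) over sources s of rest; N(one piece) = 1:
  size 1 → [6]=1  [8]=1
  size 2 → [6,8]=2  [7,8]=1
  size 3 → [5,7,8]=1  [6,7,8]=3
  size 4 → [4,5,7,8]=1  [5,6,7,8]=4
  size 5 → [1,4,5,7,8]=1  [4,5,6,7,8]=5
  size 6 → [0,1,4,5,7,8]=1  [1,4,5,6,7,8]=6  [3,4,5,6,7,8]=5
  size 7 → [0,1,4,5,6,7,8]=7  [1,3,4,5,6,7,8]=11  [2,3,4,5,6,7,8]=5
  first=0(h) contributes 16
  first=2(i) contributes 18
|[w]| = 34

34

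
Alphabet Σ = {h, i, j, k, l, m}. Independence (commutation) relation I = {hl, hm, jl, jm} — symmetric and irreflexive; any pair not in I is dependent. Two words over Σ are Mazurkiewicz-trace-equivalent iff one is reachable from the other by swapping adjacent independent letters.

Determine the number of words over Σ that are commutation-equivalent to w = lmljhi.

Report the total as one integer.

10

drop 0:l onto floor
drop 1:m onto {0:l}
drop 2:l onto {1:m}
drop 3:j onto floor
drop 4:h onto {3:j}
drop 5:i onto {2:l, 4:h}
ground layer = {0:l, 3:j}
drop-orders for the pieces not yet dropped (sum over which currently-grounded one goes next):
  1 to go: {5} 1
  2 to go: {2,5} 1  {4,5} 1
  3 to go: {1,2,5} 1  {2,4,5} 2  {3,4,5} 1
  4 to go: {0,1,2,5} 1  {1,2,4,5} 3  {2,3,4,5} 3
  if 0:l drops first: 6 orders
  if 3:j drops first: 4 orders
heap linearizations: 10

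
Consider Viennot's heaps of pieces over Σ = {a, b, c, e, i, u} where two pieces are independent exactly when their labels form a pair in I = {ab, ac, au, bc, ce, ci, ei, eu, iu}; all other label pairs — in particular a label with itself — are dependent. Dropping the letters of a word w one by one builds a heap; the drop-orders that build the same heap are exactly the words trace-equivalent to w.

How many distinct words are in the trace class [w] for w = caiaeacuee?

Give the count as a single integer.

piece 0:c — minimal
piece 1:a — minimal
piece 2:i rests on {1:a}
piece 3:a rests on {2:i}
piece 4:e rests on {3:a}
piece 5:a rests on {4:e}
piece 6:c rests on {0:c}
piece 7:u rests on {6:c}
piece 8:e rests on {5:a}
piece 9:e rests on {8:e}
minimal pieces: {0:c, 1:a}
ways to finish when only these pieces remain (= sum over removing one remaining piece with nothing left below it):
  1 left: {7}→1  {9}→1
  2 left: {6,7}→1  {7,9}→2  {8,9}→1
  3 left: {0,6,7}→1  {5,8,9}→1  {6,7,9}→3  {7,8,9}→3
  4 left: {0,6,7,9}→4  {4,5,8,9}→1  {5,7,8,9}→4  {6,7,8,9}→6
  5 left: {0,6,7,8,9}→10  {3,4,5,8,9}→1  {4,5,7,8,9}→5  {5,6,7,8,9}→10
  6 left: {0,5,6,7,8,9}→20  {2,3,4,5,8,9}→1  {3,4,5,7,8,9}→6  {4,5,6,7,8,9}→15
  7 left: {0,4,5,6,7,8,9}→35  {1,2,3,4,5,8,9}→1  {2,3,4,5,7,8,9}→7  {3,4,5,6,7,8,9}→21
  8 left: {0,3,4,5,6,7,8,9}→56  {1,2,3,4,5,7,8,9}→8  {2,3,4,5,6,7,8,9}→28
  placing 0:c first → 36 extensions
  placing 1:a first → 84 extensions
total linear extensions = 120

120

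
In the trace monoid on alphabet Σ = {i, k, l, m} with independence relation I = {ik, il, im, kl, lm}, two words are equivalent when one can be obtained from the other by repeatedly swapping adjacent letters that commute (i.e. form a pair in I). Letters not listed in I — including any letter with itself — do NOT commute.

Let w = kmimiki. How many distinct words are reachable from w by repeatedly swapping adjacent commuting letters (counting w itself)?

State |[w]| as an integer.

drop 0:k onto floor
drop 1:m onto {0:k}
drop 2:i onto floor
drop 3:m onto {1:m}
drop 4:i onto {2:i}
drop 5:k onto {3:m}
drop 6:i onto {4:i}
ground layer = {0:k, 2:i}
drop-orders for the pieces not yet dropped (sum over which currently-grounded one goes next):
  1 to go: {5} 1  {6} 1
  2 to go: {3,5} 1  {4,6} 1  {5,6} 2
  3 to go: {1,3,5} 1  {2,4,6} 1  {3,5,6} 3  {4,5,6} 3
  4 to go: {0,1,3,5} 1  {1,3,5,6} 4  {2,4,5,6} 4  {3,4,5,6} 6
  5 to go: {0,1,3,5,6} 5  {1,3,4,5,6} 10  {2,3,4,5,6} 10
  if 0:k drops first: 20 orders
  if 2:i drops first: 15 orders
heap linearizations: 35

35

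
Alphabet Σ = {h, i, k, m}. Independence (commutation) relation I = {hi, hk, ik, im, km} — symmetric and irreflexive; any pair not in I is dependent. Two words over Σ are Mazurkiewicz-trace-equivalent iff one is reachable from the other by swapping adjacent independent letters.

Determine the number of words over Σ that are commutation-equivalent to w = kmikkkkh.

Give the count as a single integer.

#0=k has no predecessor
#1=m has no predecessor
#2=i has no predecessor
#3=k depends on [0:k]
#4=k depends on [3:k]
#5=k depends on [4:k]
#6=k depends on [5:k]
#7=h depends on [1:m]
sources: [0:k, 1:m, 2:i]
N(rest) = Σ N(rest − s) over sources s of rest; N(one piece) = 1:
  size 1 → [2]=1  [6]=1  [7]=1
  size 2 → [1,7]=1  [2,6]=2  [2,7]=2  [5,6]=1  [6,7]=2
  size 3 → [1,2,7]=3  [1,6,7]=3  [2,5,6]=3  [2,6,7]=6  [4,5,6]=1  [5,6,7]=3
  size 4 → [1,2,6,7]=12  [1,5,6,7]=6  [2,4,5,6]=4  [2,5,6,7]=12  [3,4,5,6]=1  [4,5,6,7]=4
  size 5 → [0,3,4,5,6]=1  [1,2,5,6,7]=30  [1,4,5,6,7]=10  [2,3,4,5,6]=5  [2,4,5,6,7]=20  [3,4,5,6,7]=5
  size 6 → [0,2,3,4,5,6]=6  [0,3,4,5,6,7]=6  [1,2,4,5,6,7]=60  [1,3,4,5,6,7]=15  [2,3,4,5,6,7]=30
  first=0(k) contributes 105
  first=1(m) contributes 42
  first=2(i) contributes 21
|[w]| = 168

168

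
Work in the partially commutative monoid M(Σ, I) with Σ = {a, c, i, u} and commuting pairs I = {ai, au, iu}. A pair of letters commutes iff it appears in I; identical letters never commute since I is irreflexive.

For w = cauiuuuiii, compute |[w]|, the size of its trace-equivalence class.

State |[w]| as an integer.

drop 0:c onto floor
drop 1:a onto {0:c}
drop 2:u onto {0:c}
drop 3:i onto {0:c}
drop 4:u onto {2:u}
drop 5:u onto {4:u}
drop 6:u onto {5:u}
drop 7:i onto {3:i}
drop 8:i onto {7:i}
drop 9:i onto {8:i}
ground layer = {0:c}
drop-orders for the pieces not yet dropped (sum over which currently-grounded one goes next):
  1 to go: {1} 1  {6} 1  {9} 1
  2 to go: {1,6} 2  {1,9} 2  {5,6} 1  {6,9} 2  {8,9} 1
  3 to go: {1,5,6} 3  {1,6,9} 6  {1,8,9} 3  {4,5,6} 1  {5,6,9} 3  {6,8,9} 3  {7,8,9} 1
  4 to go: {1,4,5,6} 4  {1,5,6,9} 12  {1,6,8,9} 12  {1,7,8,9} 4  {2,4,5,6} 1  {3,7,8,9} 1  {4,5,6,9} 4  {5,6,8,9} 6  {6,7,8,9} 4
  5 to go: {1,2,4,5,6} 5  {1,3,7,8,9} 5  {1,4,5,6,9} 20  {1,5,6,8,9} 30  {1,6,7,8,9} 20  {2,4,5,6,9} 5  {3,6,7,8,9} 5  {4,5,6,8,9} 10  {5,6,7,8,9} 10
  6 to go: {1,2,4,5,6,9} 30  {1,3,6,7,8,9} 30  {1,4,5,6,8,9} 60  {1,5,6,7,8,9} 60  {2,4,5,6,8,9} 15  {3,5,6,7,8,9} 15  {4,5,6,7,8,9} 20
  7 to go: {1,2,4,5,6,8,9} 105  {1,3,5,6,7,8,9} 105  {1,4,5,6,7,8,9} 140  {2,4,5,6,7,8,9} 35  {3,4,5,6,7,8,9} 35
  8 to go: {1,2,4,5,6,7,8,9} 280  {1,3,4,5,6,7,8,9} 280  {2,3,4,5,6,7,8,9} 70
  if 0:c drops first: 630 orders

630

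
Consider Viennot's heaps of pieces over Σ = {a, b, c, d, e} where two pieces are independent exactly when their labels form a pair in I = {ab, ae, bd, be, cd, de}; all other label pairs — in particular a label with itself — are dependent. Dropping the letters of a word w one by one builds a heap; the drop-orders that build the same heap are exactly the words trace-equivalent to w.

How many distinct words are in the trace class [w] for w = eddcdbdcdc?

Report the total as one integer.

piece 0:e — minimal
piece 1:d — minimal
piece 2:d rests on {1:d}
piece 3:c rests on {0:e}
piece 4:d rests on {2:d}
piece 5:b rests on {3:c}
piece 6:d rests on {4:d}
piece 7:c rests on {5:b}
piece 8:d rests on {6:d}
piece 9:c rests on {7:c}
minimal pieces: {0:e, 1:d}
ways to finish when only these pieces remain (= sum over removing one remaining piece with nothing left below it):
  1 left: {8}→1  {9}→1
  2 left: {6,8}→1  {7,9}→1  {8,9}→2
  3 left: {4,6,8}→1  {5,7,9}→1  {6,8,9}→3  {7,8,9}→3
  4 left: {2,4,6,8}→1  {3,5,7,9}→1  {4,6,8,9}→4  {5,7,8,9}→4  {6,7,8,9}→6
  5 left: {0,3,5,7,9}→1  {1,2,4,6,8}→1  {2,4,6,8,9}→5  {3,5,7,8,9}→5  {4,6,7,8,9}→10  {5,6,7,8,9}→10
  6 left: {0,3,5,7,8,9}→6  {1,2,4,6,8,9}→6  {2,4,6,7,8,9}→15  {3,5,6,7,8,9}→15  {4,5,6,7,8,9}→20
  7 left: {0,3,5,6,7,8,9}→21  {1,2,4,6,7,8,9}→21  {2,4,5,6,7,8,9}→35  {3,4,5,6,7,8,9}→35
  8 left: {0,3,4,5,6,7,8,9}→56  {1,2,4,5,6,7,8,9}→56  {2,3,4,5,6,7,8,9}→70
  placing 0:e first → 126 extensions
  placing 1:d first → 126 extensions
total linear extensions = 252

252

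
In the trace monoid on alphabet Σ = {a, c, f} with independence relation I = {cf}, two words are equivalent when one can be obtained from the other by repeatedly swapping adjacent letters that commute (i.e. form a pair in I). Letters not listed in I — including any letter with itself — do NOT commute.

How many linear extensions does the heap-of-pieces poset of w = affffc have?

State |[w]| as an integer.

5

piece 0:a — minimal
piece 1:f rests on {0:a}
piece 2:f rests on {1:f}
piece 3:f rests on {2:f}
piece 4:f rests on {3:f}
piece 5:c rests on {0:a}
minimal pieces: {0:a}
ways to finish when only these pieces remain (= sum over removing one remaining piece with nothing left below it):
  1 left: {4}→1  {5}→1
  2 left: {3,4}→1  {4,5}→2
  3 left: {2,3,4}→1  {3,4,5}→3
  4 left: {1,2,3,4}→1  {2,3,4,5}→4
  placing 0:a first → 5 extensions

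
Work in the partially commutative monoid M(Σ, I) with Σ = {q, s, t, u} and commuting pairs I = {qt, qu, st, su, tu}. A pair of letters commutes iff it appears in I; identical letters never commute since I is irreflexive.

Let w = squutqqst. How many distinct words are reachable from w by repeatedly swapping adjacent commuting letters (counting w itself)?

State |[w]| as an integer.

756

drop 0:s onto floor
drop 1:q onto {0:s}
drop 2:u onto floor
drop 3:u onto {2:u}
drop 4:t onto floor
drop 5:q onto {1:q}
drop 6:q onto {5:q}
drop 7:s onto {6:q}
drop 8:t onto {4:t}
ground layer = {0:s, 2:u, 4:t}
drop-orders for the pieces not yet dropped (sum over which currently-grounded one goes next):
  1 to go: {3} 1  {7} 1  {8} 1
  2 to go: {2,3} 1  {3,7} 2  {3,8} 2  {4,8} 1  {6,7} 1  {7,8} 2
  3 to go: {2,3,7} 3  {2,3,8} 3  {3,4,8} 3  {3,6,7} 3  {3,7,8} 6  {4,7,8} 3  {5,6,7} 1  {6,7,8} 3
  4 to go: {1,5,6,7} 1  {2,3,4,8} 6  {2,3,6,7} 6  {2,3,7,8} 12  {3,4,7,8} 12  {3,5,6,7} 4  {3,6,7,8} 12  {4,6,7,8} 6  {5,6,7,8} 4
  5 to go: {0,1,5,6,7} 1  {1,3,5,6,7} 5  {1,5,6,7,8} 5  {2,3,4,7,8} 30  {2,3,5,6,7} 10  {2,3,6,7,8} 30  {3,4,6,7,8} 30  {3,5,6,7,8} 20  {4,5,6,7,8} 10
  6 to go: {0,1,3,5,6,7} 6  {0,1,5,6,7,8} 6  {1,2,3,5,6,7} 15  {1,3,5,6,7,8} 30  {1,4,5,6,7,8} 15  {2,3,4,6,7,8} 90  {2,3,5,6,7,8} 60  {3,4,5,6,7,8} 60
  7 to go: {0,1,2,3,5,6,7} 21  {0,1,3,5,6,7,8} 42  {0,1,4,5,6,7,8} 21  {1,2,3,5,6,7,8} 105  {1,3,4,5,6,7,8} 105  {2,3,4,5,6,7,8} 210
  if 0:s drops first: 420 orders
  if 2:u drops first: 168 orders
  if 4:t drops first: 168 orders
heap linearizations: 756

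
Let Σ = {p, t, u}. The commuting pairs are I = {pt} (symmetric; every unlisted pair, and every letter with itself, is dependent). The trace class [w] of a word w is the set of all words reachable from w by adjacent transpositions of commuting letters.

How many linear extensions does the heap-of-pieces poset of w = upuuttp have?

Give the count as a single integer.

3

drop 0:u onto floor
drop 1:p onto {0:u}
drop 2:u onto {1:p}
drop 3:u onto {2:u}
drop 4:t onto {3:u}
drop 5:t onto {4:t}
drop 6:p onto {3:u}
ground layer = {0:u}
drop-orders for the pieces not yet dropped (sum over which currently-grounded one goes next):
  1 to go: {5} 1  {6} 1
  2 to go: {4,5} 1  {5,6} 2
  3 to go: {4,5,6} 3
  4 to go: {3,4,5,6} 3
  5 to go: {2,3,4,5,6} 3
  if 0:u drops first: 3 orders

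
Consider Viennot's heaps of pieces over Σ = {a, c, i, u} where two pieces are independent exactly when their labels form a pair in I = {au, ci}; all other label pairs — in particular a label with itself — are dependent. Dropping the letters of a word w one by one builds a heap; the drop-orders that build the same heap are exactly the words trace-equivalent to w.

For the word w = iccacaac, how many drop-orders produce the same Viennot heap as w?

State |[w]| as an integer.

3

drop 0:i onto floor
drop 1:c onto floor
drop 2:c onto {1:c}
drop 3:a onto {0:i, 2:c}
drop 4:c onto {3:a}
drop 5:a onto {4:c}
drop 6:a onto {5:a}
drop 7:c onto {6:a}
ground layer = {0:i, 1:c}
drop-orders for the pieces not yet dropped (sum over which currently-grounded one goes next):
  1 to go: {7} 1
  2 to go: {6,7} 1
  3 to go: {5,6,7} 1
  4 to go: {4,5,6,7} 1
  5 to go: {3,4,5,6,7} 1
  6 to go: {0,3,4,5,6,7} 1  {2,3,4,5,6,7} 1
  if 0:i drops first: 1 orders
  if 1:c drops first: 2 orders
heap linearizations: 3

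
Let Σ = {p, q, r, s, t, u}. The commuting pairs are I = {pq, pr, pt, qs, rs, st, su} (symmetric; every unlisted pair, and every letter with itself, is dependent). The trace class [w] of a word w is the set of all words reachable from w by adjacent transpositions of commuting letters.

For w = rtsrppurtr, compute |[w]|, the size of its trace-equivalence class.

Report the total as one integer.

piece 0:r — minimal
piece 1:t rests on {0:r}
piece 2:s — minimal
piece 3:r rests on {1:t}
piece 4:p rests on {2:s}
piece 5:p rests on {4:p}
piece 6:u rests on {3:r, 5:p}
piece 7:r rests on {6:u}
piece 8:t rests on {7:r}
piece 9:r rests on {8:t}
minimal pieces: {0:r, 2:s}
ways to finish when only these pieces remain (= sum over removing one remaining piece with nothing left below it):
  1 left: {9}→1
  2 left: {8,9}→1
  3 left: {7,8,9}→1
  4 left: {6,7,8,9}→1
  5 left: {3,6,7,8,9}→1  {5,6,7,8,9}→1
  6 left: {1,3,6,7,8,9}→1  {3,5,6,7,8,9}→2  {4,5,6,7,8,9}→1
  7 left: {0,1,3,6,7,8,9}→1  {1,3,5,6,7,8,9}→3  {2,4,5,6,7,8,9}→1  {3,4,5,6,7,8,9}→3
  8 left: {0,1,3,5,6,7,8,9}→4  {1,3,4,5,6,7,8,9}→6  {2,3,4,5,6,7,8,9}→4
  placing 0:r first → 10 extensions
  placing 2:s first → 10 extensions
total linear extensions = 20

20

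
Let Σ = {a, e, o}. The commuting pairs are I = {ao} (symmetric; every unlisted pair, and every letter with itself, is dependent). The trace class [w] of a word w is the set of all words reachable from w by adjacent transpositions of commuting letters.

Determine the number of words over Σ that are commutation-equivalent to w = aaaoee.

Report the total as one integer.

4

drop 0:a onto floor
drop 1:a onto {0:a}
drop 2:a onto {1:a}
drop 3:o onto floor
drop 4:e onto {2:a, 3:o}
drop 5:e onto {4:e}
ground layer = {0:a, 3:o}
drop-orders for the pieces not yet dropped (sum over which currently-grounded one goes next):
  1 to go: {5} 1
  2 to go: {4,5} 1
  3 to go: {2,4,5} 1  {3,4,5} 1
  4 to go: {1,2,4,5} 1  {2,3,4,5} 2
  if 0:a drops first: 3 orders
  if 3:o drops first: 1 orders
heap linearizations: 4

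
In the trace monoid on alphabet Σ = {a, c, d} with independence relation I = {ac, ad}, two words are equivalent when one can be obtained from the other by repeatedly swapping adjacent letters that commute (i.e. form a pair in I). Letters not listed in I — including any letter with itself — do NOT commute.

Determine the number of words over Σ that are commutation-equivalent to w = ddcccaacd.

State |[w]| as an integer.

piece 0:d — minimal
piece 1:d rests on {0:d}
piece 2:c rests on {1:d}
piece 3:c rests on {2:c}
piece 4:c rests on {3:c}
piece 5:a — minimal
piece 6:a rests on {5:a}
piece 7:c rests on {4:c}
piece 8:d rests on {7:c}
minimal pieces: {0:d, 5:a}
ways to finish when only these pieces remain (= sum over removing one remaining piece with nothing left below it):
  1 left: {6}→1  {8}→1
  2 left: {5,6}→1  {6,8}→2  {7,8}→1
  3 left: {4,7,8}→1  {5,6,8}→3  {6,7,8}→3
  4 left: {3,4,7,8}→1  {4,6,7,8}→4  {5,6,7,8}→6
  5 left: {2,3,4,7,8}→1  {3,4,6,7,8}→5  {4,5,6,7,8}→10
  6 left: {1,2,3,4,7,8}→1  {2,3,4,6,7,8}→6  {3,4,5,6,7,8}→15
  7 left: {0,1,2,3,4,7,8}→1  {1,2,3,4,6,7,8}→7  {2,3,4,5,6,7,8}→21
  placing 0:d first → 28 extensions
  placing 5:a first → 8 extensions
total linear extensions = 36

36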